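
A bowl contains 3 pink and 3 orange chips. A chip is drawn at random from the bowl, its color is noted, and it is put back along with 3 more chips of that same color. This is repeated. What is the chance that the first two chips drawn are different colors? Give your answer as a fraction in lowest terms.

1/3

Either orange then pink, or pink then orange; after the first draw the total is 9.
P = (3/6)·(3/9) + (3/6)·(3/9) = 1/3 ≈ 0.3333.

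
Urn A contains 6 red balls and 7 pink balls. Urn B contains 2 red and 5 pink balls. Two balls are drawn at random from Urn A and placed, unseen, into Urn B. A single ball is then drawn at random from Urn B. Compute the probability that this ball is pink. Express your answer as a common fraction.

Condition on how many of the transferred balls are pink (from Urn A: 7 pink of 13; then Urn B has 9 total).
  0 pink: C(7,0)C(6,2)/C(13,2) = 5/26; then P = 5/9
  1 pink: C(7,1)C(6,1)/C(13,2) = 7/13; then P = 6/9
  2 pink: C(7,2)C(6,0)/C(13,2) = 7/26; then P = 7/9
P(pink from Urn B) = 79/117 ≈ 0.6752.

79/117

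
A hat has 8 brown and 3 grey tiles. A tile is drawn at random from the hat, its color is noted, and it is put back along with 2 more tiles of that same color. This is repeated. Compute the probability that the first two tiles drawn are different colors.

Either brown then grey, or grey then brown; after the first draw the total is 13.
P = (8/11)·(3/13) + (3/11)·(8/13) = 48/143 ≈ 0.3357.

48/143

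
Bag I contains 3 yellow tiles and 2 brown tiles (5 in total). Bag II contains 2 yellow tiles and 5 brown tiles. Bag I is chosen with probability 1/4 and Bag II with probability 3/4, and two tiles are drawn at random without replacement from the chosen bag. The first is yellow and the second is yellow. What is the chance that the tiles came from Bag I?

P(E | Bag I) = 3/10; P(E | Bag II) = 1/21.
P(E) = 1/4·3/10 + 3/4·1/21 = 31/280.
By Bayes' rule, P(Bag I | E) = 3/40 / 31/280 = 21/31 ≈ 0.6774.

21/31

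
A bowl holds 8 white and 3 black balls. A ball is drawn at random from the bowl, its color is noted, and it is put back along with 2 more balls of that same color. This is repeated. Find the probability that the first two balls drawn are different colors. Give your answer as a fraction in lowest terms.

Either white then black, or black then white; after the first draw the total is 13.
P = (8/11)·(3/13) + (3/11)·(8/13) = 48/143 ≈ 0.3357.

48/143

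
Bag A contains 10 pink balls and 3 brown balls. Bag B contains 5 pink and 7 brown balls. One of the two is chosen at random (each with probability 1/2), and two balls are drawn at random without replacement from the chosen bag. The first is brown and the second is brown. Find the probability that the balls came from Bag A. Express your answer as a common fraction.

P(E | Bag A) = 1/26; P(E | Bag B) = 7/22.
P(E) = 1/2·1/26 + 1/2·7/22 = 51/286.
By Bayes' rule, P(Bag A | E) = 1/52 / 51/286 = 11/102 ≈ 0.1078.

11/102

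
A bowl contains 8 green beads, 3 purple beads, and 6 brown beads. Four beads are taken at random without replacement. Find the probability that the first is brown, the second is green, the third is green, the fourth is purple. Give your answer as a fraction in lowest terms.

3/170

Multiply the conditional probability of each draw in order, without replacement, so each draw removes one from its color and from the total.
P = (6/17) · (8/16) · (7/15) · (3/14) = 3/170 ≈ 0.0176.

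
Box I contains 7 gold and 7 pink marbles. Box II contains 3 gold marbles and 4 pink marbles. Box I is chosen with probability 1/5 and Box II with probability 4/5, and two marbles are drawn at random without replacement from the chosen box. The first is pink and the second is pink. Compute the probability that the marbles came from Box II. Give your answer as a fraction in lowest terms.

104/125

P(E | Box I) = 3/13; P(E | Box II) = 2/7.
P(E) = 1/5·3/13 + 4/5·2/7 = 25/91.
By Bayes' rule, P(Box II | E) = 8/35 / 25/91 = 104/125 ≈ 0.8320.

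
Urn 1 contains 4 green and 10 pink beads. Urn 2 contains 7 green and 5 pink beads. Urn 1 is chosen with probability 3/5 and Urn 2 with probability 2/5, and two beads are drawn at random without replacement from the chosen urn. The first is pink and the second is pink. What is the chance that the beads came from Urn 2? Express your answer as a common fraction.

182/1073

P(E | Urn 1) = 45/91; P(E | Urn 2) = 5/33.
P(E) = 3/5·45/91 + 2/5·5/33 = 1073/3003.
By Bayes' rule, P(Urn 2 | E) = 2/33 / 1073/3003 = 182/1073 ≈ 0.1696.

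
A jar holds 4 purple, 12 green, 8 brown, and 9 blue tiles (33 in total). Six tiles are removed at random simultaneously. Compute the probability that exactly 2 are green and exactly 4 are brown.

Unordered draws without replacement: count favorable combinations over C(33,6).
Favorable = C(4,0) · C(12,2) · C(8,4) · C(9,0) = 4620; total = C(33,6) = 1107568.
P = 4620/1107568 = 15/3596 ≈ 0.0042.

15/3596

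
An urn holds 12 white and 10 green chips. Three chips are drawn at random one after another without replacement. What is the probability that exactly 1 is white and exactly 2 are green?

27/77

Unordered draws without replacement: count favorable combinations over C(22,3).
Favorable = C(12,1) · C(10,2) = 540; total = C(22,3) = 1540.
P = 540/1540 = 27/77 ≈ 0.3506.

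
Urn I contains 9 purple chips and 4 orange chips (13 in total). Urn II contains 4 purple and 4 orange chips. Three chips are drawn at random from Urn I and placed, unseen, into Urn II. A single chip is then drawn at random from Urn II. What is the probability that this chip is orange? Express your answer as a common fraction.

Condition on how many of the transferred chips are orange (from Urn I: 4 orange of 13; then Urn II has 11 total).
  0 orange: C(4,0)C(9,3)/C(13,3) = 42/143; then P = 4/11
  1 orange: C(4,1)C(9,2)/C(13,3) = 72/143; then P = 5/11
  2 orange: C(4,2)C(9,1)/C(13,3) = 27/143; then P = 6/11
  3 orange: C(4,3)C(9,0)/C(13,3) = 2/143; then P = 7/11
P(orange from Urn II) = 64/143 ≈ 0.4476.

64/143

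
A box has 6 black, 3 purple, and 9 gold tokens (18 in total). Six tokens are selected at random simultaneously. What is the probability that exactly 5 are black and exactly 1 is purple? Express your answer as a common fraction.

Unordered draws without replacement: count favorable combinations over C(18,6).
Favorable = C(6,5) · C(3,1) · C(9,0) = 18; total = C(18,6) = 18564.
P = 18/18564 = 3/3094 ≈ 0.0010.

3/3094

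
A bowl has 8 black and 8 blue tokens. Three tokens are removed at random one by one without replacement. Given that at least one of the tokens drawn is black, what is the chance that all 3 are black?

1/9

P(all 3 black) = C(8,3)/C(16,3) = 1/10; P(at least one black) = 1 − C(8,3)/C(16,3) = 9/10.
Since 'all 3 black' ⊆ 'at least one black', P(all 3 | at least one) = 1/10 / 9/10 = 1/9 ≈ 0.1111.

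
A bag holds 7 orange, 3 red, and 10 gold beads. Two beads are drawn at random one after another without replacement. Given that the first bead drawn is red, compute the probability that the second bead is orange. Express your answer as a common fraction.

After removing 1 red, the bag has 7 orange out of 19 remaining.
P(second is orange | given) = 7/19 ≈ 0.3684.

7/19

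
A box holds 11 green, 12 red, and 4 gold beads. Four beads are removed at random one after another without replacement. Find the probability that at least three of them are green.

Sum the hypergeometric tail for j = 3,…,4 green beads.
Favorable = C(11,3)·C(16,1) + C(11,4)·C(16,0) = 2970; total = C(27,4) = 17550.
P = 2970/17550 = 11/65 ≈ 0.1692.

11/65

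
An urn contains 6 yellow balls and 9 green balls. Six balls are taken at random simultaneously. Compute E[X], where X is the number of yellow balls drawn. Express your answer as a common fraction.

12/5

By linearity of expectation, E[X] = Σ P(draw i is yellow); by symmetry each draw (even without replacement) has P(yellow) = 6/15.
E[X] = 6 · 6/15 = 12/5 ≈ 2.4000.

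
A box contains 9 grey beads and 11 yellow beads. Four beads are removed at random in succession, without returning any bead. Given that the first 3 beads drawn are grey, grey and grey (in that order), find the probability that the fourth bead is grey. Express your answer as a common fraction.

After removing 3 grey, the box has 6 grey out of 17 remaining.
P(fourth is grey | given) = 6/17 ≈ 0.3529.

6/17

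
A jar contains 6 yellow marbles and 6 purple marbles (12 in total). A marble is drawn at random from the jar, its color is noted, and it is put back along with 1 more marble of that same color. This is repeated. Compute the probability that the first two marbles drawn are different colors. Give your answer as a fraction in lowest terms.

Either purple then yellow, or yellow then purple; after the first draw the total is 13.
P = (6/12)·(6/13) + (6/12)·(6/13) = 6/13 ≈ 0.4615.

6/13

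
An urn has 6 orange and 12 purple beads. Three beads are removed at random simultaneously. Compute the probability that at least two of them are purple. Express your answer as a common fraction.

Sum the hypergeometric tail for j = 2,…,3 purple beads.
Favorable = C(12,2)·C(6,1) + C(12,3)·C(6,0) = 616; total = C(18,3) = 816.
P = 616/816 = 77/102 ≈ 0.7549.

77/102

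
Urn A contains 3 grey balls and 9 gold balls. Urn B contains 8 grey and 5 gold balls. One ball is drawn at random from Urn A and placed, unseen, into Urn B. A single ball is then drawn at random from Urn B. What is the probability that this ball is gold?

23/56

Condition on how many of the transferred balls are gold (from Urn A: 9 gold of 12; then Urn B has 14 total).
  0 gold: C(9,0)C(3,1)/C(12,1) = 1/4; then P = 5/14
  1 gold: C(9,1)C(3,0)/C(12,1) = 3/4; then P = 6/14
P(gold from Urn B) = 23/56 ≈ 0.4107.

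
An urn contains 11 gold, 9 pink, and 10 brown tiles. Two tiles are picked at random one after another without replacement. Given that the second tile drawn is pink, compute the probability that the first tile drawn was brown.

P(first=brown and the second tile drawn is pink) = (10/30)·(9/29) = 3/29.
P(the second tile drawn is pink) = Σ over first color = 33/290 + 12/145 + 3/29 = 3/10.
By Bayes, P(first=brown | the second tile drawn is pink) = 3/29 / 3/10 = 10/29 ≈ 0.3448.

10/29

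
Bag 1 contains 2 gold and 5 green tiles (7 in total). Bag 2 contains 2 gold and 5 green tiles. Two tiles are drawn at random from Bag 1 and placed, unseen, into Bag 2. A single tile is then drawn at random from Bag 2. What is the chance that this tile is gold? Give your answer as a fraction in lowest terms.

Condition on how many of the transferred tiles are gold (from Bag 1: 2 gold of 7; then Bag 2 has 9 total).
  0 gold: C(2,0)C(5,2)/C(7,2) = 10/21; then P = 2/9
  1 gold: C(2,1)C(5,1)/C(7,2) = 10/21; then P = 3/9
  2 gold: C(2,2)C(5,0)/C(7,2) = 1/21; then P = 4/9
P(gold from Bag 2) = 2/7 ≈ 0.2857.

2/7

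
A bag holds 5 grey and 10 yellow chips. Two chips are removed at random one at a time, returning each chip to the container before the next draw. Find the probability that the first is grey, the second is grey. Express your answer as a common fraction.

1/9

Multiply the conditional probability of each draw in order, with replacement (the composition resets each draw).
P = (5/15) · (5/15) = 1/9 ≈ 0.1111.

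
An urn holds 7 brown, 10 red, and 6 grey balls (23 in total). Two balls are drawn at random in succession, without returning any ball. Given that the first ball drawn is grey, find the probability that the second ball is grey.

5/22

After removing 1 grey, the urn has 5 grey out of 22 remaining.
P(second is grey | given) = 5/22 ≈ 0.2273.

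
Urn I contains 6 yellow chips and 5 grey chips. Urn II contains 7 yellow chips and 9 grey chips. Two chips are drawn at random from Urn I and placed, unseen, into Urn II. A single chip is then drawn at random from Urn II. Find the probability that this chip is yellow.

89/198

Condition on how many of the transferred chips are yellow (from Urn I: 6 yellow of 11; then Urn II has 18 total).
  0 yellow: C(6,0)C(5,2)/C(11,2) = 2/11; then P = 7/18
  1 yellow: C(6,1)C(5,1)/C(11,2) = 6/11; then P = 8/18
  2 yellow: C(6,2)C(5,0)/C(11,2) = 3/11; then P = 9/18
P(yellow from Urn II) = 89/198 ≈ 0.4495.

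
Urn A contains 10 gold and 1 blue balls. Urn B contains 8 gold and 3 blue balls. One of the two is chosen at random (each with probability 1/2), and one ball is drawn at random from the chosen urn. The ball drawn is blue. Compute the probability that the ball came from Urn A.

P(blue | Urn A) = 1/11; P(blue | Urn B) = 3/11.
P(blue) = 1/2·1/11 + 1/2·3/11 = 2/11.
By Bayes' rule, P(Urn A | blue) = 1/22 / 2/11 = 1/4 ≈ 0.2500.

1/4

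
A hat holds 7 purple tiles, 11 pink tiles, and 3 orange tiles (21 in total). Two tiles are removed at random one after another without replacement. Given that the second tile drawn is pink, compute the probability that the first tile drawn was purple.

P(first=purple and the second tile drawn is pink) = (7/21)·(11/20) = 11/60.
P(the second tile drawn is pink) = Σ over first color = 11/60 + 11/42 + 11/140 = 11/21.
By Bayes, P(first=purple | the second tile drawn is pink) = 11/60 / 11/21 = 7/20 ≈ 0.3500.

7/20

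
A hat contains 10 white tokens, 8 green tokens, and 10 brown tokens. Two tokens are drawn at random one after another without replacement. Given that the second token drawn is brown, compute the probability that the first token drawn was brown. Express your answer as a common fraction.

P(first=brown and the second token drawn is brown) = (10/28)·(9/27) = 5/42.
P(the second token drawn is brown) = Σ over first color = 25/189 + 20/189 + 5/42 = 5/14.
By Bayes, P(first=brown | the second token drawn is brown) = 5/42 / 5/14 = 1/3 ≈ 0.3333.

1/3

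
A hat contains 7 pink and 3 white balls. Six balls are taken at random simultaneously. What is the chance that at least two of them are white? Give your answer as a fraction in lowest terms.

2/3

Sum the hypergeometric tail for j = 2,…,3 white balls.
Favorable = C(3,2)·C(7,4) + C(3,3)·C(7,3) = 140; total = C(10,6) = 210.
P = 140/210 = 2/3 ≈ 0.6667.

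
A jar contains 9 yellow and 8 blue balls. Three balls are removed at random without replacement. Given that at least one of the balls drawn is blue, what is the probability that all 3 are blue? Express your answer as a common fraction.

P(all 3 blue) = C(8,3)/C(17,3) = 7/85; P(at least one blue) = 1 − C(9,3)/C(17,3) = 149/170.
Since 'all 3 blue' ⊆ 'at least one blue', P(all 3 | at least one) = 7/85 / 149/170 = 14/149 ≈ 0.0940.

14/149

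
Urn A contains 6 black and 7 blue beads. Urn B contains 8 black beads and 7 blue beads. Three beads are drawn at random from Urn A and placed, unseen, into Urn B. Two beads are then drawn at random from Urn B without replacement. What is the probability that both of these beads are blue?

Condition on how many of the transferred beads are blue (from Urn A: 7 blue of 13; then Urn B has 18 total).
  0 blue: C(7,0)C(6,3)/C(13,3) = 10/143; then P = C(7,2)/C(18,2) = 7/51
  1 blue: C(7,1)C(6,2)/C(13,3) = 105/286; then P = C(8,2)/C(18,2) = 28/153
  2 blue: C(7,2)C(6,1)/C(13,3) = 63/143; then P = C(9,2)/C(18,2) = 4/17
  3 blue: C(7,3)C(6,0)/C(13,3) = 35/286; then P = C(10,2)/C(18,2) = 5/17
P(both blue) = 287/1326 ≈ 0.2164.

287/1326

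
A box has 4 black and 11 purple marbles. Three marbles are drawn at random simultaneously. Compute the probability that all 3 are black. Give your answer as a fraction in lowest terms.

Unordered draws without replacement: count favorable combinations over C(15,3).
Favorable = C(4,3) · C(11,0) = 4; total = C(15,3) = 455.
P = 4/455 = 4/455 ≈ 0.0088.

4/455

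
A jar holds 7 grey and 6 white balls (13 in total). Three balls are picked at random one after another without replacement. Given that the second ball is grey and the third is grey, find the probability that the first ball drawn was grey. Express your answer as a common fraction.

5/11

P(first=grey and the second ball is grey and the third is grey) = (7/13)·(6/12)·(5/11) = 35/286.
P(E) = Σ over first color = 35/286 + 21/143 = 7/26.
By Bayes, P(first=grey | E) = 35/286 / 7/26 = 5/11 ≈ 0.4545.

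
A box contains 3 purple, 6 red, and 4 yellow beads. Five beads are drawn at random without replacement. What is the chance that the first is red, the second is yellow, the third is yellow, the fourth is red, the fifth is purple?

Multiply the conditional probability of each draw in order, without replacement, so each draw removes one from its color and from the total.
P = (6/13) · (4/12) · (3/11) · (5/10) · (3/9) = 1/143 ≈ 0.0070.

1/143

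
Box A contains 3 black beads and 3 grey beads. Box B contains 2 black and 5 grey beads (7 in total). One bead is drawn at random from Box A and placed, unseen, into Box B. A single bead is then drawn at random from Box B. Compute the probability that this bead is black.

Condition on how many of the transferred beads are black (from Box A: 3 black of 6; then Box B has 8 total).
  0 black: C(3,0)C(3,1)/C(6,1) = 1/2; then P = 2/8
  1 black: C(3,1)C(3,0)/C(6,1) = 1/2; then P = 3/8
P(black from Box B) = 5/16 ≈ 0.3125.

5/16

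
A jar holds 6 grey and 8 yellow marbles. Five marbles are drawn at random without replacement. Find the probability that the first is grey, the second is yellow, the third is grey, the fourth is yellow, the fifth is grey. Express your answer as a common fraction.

Multiply the conditional probability of each draw in order, without replacement, so each draw removes one from its color and from the total.
P = (6/14) · (8/13) · (5/12) · (7/11) · (4/10) = 4/143 ≈ 0.0280.

4/143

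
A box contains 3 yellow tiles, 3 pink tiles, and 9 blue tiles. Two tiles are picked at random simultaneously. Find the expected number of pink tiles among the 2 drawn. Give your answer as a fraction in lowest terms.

2/5

By linearity of expectation, E[X] = Σ P(draw i is pink); by symmetry each draw (even without replacement) has P(pink) = 3/15.
E[X] = 2 · 3/15 = 2/5 ≈ 0.4000.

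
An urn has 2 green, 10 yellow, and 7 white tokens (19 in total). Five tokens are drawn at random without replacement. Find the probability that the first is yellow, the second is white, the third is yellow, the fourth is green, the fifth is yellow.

Multiply the conditional probability of each draw in order, without replacement, so each draw removes one from its color and from the total.
P = (10/19) · (7/18) · (9/17) · (2/16) · (8/15) = 7/969 ≈ 0.0072.

7/969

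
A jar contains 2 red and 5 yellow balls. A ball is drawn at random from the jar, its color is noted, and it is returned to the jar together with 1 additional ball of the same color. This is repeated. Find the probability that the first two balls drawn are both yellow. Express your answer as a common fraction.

After a yellow draw the jar holds 6 yellow out of 8.
P = (5/7)·(6/8) = 15/28 ≈ 0.5357.

15/28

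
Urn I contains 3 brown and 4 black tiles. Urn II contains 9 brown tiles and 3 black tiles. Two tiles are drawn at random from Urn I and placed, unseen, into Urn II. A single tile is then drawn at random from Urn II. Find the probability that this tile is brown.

69/98

Condition on how many of the transferred tiles are brown (from Urn I: 3 brown of 7; then Urn II has 14 total).
  0 brown: C(3,0)C(4,2)/C(7,2) = 2/7; then P = 9/14
  1 brown: C(3,1)C(4,1)/C(7,2) = 4/7; then P = 10/14
  2 brown: C(3,2)C(4,0)/C(7,2) = 1/7; then P = 11/14
P(brown from Urn II) = 69/98 ≈ 0.7041.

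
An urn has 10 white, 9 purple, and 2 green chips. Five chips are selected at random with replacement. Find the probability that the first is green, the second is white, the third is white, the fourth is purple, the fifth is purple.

Multiply the conditional probability of each draw in order, with replacement (the composition resets each draw).
P = (2/21) · (10/21) · (10/21) · (9/21) · (9/21) = 200/50421 ≈ 0.0040.

200/50421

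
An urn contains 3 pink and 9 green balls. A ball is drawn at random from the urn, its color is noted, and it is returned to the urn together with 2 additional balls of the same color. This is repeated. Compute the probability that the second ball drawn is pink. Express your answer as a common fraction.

Condition on the first draw. If first is pink (prob 3/12), second-pink has prob (5)/(14); if not (prob 9/12), it has prob 3/(14).
P = (3/12)·(5/14) + (9/12)·(3/14) = 1/4 ≈ 0.2500.

1/4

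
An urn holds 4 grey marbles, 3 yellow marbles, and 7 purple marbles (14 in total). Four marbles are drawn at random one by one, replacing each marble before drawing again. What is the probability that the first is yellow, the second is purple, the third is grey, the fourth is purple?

3/196

Multiply the conditional probability of each draw in order, with replacement (the composition resets each draw).
P = (3/14) · (7/14) · (4/14) · (7/14) = 3/196 ≈ 0.0153.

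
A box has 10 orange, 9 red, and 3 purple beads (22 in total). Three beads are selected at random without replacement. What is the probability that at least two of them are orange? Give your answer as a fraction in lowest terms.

Sum the hypergeometric tail for j = 2,…,3 orange beads.
Favorable = C(10,2)·C(12,1) + C(10,3)·C(12,0) = 660; total = C(22,3) = 1540.
P = 660/1540 = 3/7 ≈ 0.4286.

3/7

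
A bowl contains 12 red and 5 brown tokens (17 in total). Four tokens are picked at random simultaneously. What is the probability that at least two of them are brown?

Sum the hypergeometric tail for j = 2,…,4 brown tokens.
Favorable = C(5,2)·C(12,2) + C(5,3)·C(12,1) + C(5,4)·C(12,0) = 785; total = C(17,4) = 2380.
P = 785/2380 = 157/476 ≈ 0.3298.

157/476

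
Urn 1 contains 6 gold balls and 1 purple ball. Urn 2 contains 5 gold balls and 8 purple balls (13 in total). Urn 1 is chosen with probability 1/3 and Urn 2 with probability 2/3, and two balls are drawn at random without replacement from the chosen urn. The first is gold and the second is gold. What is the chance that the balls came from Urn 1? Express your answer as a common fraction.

39/53

P(E | Urn 1) = 5/7; P(E | Urn 2) = 5/39.
P(E) = 1/3·5/7 + 2/3·5/39 = 265/819.
By Bayes' rule, P(Urn 1 | E) = 5/21 / 265/819 = 39/53 ≈ 0.7358.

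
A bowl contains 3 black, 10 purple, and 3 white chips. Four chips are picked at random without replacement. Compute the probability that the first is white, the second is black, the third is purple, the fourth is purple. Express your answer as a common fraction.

27/1456

Multiply the conditional probability of each draw in order, without replacement, so each draw removes one from its color and from the total.
P = (3/16) · (3/15) · (10/14) · (9/13) = 27/1456 ≈ 0.0185.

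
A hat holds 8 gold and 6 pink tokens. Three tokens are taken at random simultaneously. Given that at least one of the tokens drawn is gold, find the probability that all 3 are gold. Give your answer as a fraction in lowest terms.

7/43

P(all 3 gold) = C(8,3)/C(14,3) = 2/13; P(at least one gold) = 1 − C(6,3)/C(14,3) = 86/91.
Since 'all 3 gold' ⊆ 'at least one gold', P(all 3 | at least one) = 2/13 / 86/91 = 7/43 ≈ 0.1628.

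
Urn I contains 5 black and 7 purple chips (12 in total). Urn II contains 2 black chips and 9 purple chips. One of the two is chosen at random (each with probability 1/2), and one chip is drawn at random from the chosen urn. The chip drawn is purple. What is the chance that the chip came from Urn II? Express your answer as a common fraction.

108/185

P(purple | Urn I) = 7/12; P(purple | Urn II) = 9/11.
P(purple) = 1/2·7/12 + 1/2·9/11 = 185/264.
By Bayes' rule, P(Urn II | purple) = 9/22 / 185/264 = 108/185 ≈ 0.5838.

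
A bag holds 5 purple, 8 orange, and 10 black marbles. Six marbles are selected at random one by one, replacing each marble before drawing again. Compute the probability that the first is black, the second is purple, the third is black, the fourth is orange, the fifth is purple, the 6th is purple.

Multiply the conditional probability of each draw in order, with replacement (the composition resets each draw).
P = (10/23) · (5/23) · (10/23) · (8/23) · (5/23) · (5/23) = 100000/148035889 ≈ 0.0007.

100000/148035889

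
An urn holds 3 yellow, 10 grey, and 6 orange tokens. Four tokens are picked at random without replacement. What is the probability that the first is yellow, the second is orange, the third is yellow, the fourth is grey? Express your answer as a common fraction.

Multiply the conditional probability of each draw in order, without replacement, so each draw removes one from its color and from the total.
P = (3/19) · (6/18) · (2/17) · (10/16) = 5/1292 ≈ 0.0039.

5/1292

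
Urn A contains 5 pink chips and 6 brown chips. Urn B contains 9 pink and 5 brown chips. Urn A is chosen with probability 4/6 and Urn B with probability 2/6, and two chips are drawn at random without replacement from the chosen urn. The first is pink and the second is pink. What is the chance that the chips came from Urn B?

P(E | Urn A) = 2/11; P(E | Urn B) = 36/91.
P(E) = 2/3·2/11 + 1/3·36/91 = 760/3003.
By Bayes' rule, P(Urn B | E) = 12/91 / 760/3003 = 99/190 ≈ 0.5211.

99/190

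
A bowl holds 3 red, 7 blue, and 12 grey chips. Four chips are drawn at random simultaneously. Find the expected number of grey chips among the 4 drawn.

By linearity of expectation, E[X] = Σ P(draw i is grey); by symmetry each draw (even without replacement) has P(grey) = 12/22.
E[X] = 4 · 12/22 = 24/11 ≈ 2.1818.

24/11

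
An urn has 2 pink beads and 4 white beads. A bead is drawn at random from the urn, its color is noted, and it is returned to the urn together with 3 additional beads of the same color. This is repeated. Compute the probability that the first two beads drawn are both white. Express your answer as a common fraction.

14/27

After a white draw the urn holds 7 white out of 9.
P = (4/6)·(7/9) = 14/27 ≈ 0.5185.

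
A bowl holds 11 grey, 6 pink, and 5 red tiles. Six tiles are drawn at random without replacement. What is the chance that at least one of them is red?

Use the complement: P(at least one red) = 1 − P(no red).
P(none) = C(17,6)/C(22,6) = 12376/74613.
So P = 1 − 12376/74613 = 523/627 ≈ 0.8341.

523/627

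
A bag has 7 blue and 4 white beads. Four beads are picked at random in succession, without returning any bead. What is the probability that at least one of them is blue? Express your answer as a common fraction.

Use the complement: P(at least one blue) = 1 − P(no blue).
P(none) = C(4,4)/C(11,4) = 1/330.
So P = 1 − 1/330 = 329/330 ≈ 0.9970.

329/330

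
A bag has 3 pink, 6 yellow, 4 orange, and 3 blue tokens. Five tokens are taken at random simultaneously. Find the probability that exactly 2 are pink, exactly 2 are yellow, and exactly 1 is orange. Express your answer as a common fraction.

Unordered draws without replacement: count favorable combinations over C(16,5).
Favorable = C(3,2) · C(6,2) · C(4,1) · C(3,0) = 180; total = C(16,5) = 4368.
P = 180/4368 = 15/364 ≈ 0.0412.

15/364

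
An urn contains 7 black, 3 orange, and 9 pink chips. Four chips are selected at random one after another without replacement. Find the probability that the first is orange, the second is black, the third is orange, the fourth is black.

Multiply the conditional probability of each draw in order, without replacement, so each draw removes one from its color and from the total.
P = (3/19) · (7/18) · (2/17) · (6/16) = 7/2584 ≈ 0.0027.

7/2584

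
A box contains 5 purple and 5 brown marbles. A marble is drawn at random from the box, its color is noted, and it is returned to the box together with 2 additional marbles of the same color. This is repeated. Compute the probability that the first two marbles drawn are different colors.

Either brown then purple, or purple then brown; after the first draw the total is 12.
P = (5/10)·(5/12) + (5/10)·(5/12) = 5/12 ≈ 0.4167.

5/12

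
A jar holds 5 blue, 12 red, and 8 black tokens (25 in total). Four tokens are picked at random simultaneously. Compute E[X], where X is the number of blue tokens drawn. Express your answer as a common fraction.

4/5

By linearity of expectation, E[X] = Σ P(draw i is blue); by symmetry each draw (even without replacement) has P(blue) = 5/25.
E[X] = 4 · 5/25 = 4/5 ≈ 0.8000.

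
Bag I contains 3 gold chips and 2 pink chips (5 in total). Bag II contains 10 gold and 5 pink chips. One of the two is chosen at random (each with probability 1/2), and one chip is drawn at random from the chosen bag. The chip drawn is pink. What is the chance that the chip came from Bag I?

P(pink | Bag I) = 2/5; P(pink | Bag II) = 1/3.
P(pink) = 1/2·2/5 + 1/2·1/3 = 11/30.
By Bayes' rule, P(Bag I | pink) = 1/5 / 11/30 = 6/11 ≈ 0.5455.

6/11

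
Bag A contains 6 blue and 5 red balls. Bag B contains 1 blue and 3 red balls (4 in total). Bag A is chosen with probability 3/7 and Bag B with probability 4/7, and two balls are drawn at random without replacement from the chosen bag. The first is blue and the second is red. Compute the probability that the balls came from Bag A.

9/20

P(E | Bag A) = 3/11; P(E | Bag B) = 1/4.
P(E) = 3/7·3/11 + 4/7·1/4 = 20/77.
By Bayes' rule, P(Bag A | E) = 9/77 / 20/77 = 9/20 ≈ 0.4500.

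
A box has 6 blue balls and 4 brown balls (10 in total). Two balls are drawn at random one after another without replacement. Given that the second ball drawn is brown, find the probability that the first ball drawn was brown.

P(first=brown and the second ball drawn is brown) = (4/10)·(3/9) = 2/15.
P(the second ball drawn is brown) = Σ over first color = 4/15 + 2/15 = 2/5.
By Bayes, P(first=brown | the second ball drawn is brown) = 2/15 / 2/5 = 1/3 ≈ 0.3333.

1/3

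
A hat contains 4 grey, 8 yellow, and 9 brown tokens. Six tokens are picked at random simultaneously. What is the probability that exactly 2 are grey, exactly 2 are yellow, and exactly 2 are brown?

Unordered draws without replacement: count favorable combinations over C(21,6).
Favorable = C(4,2) · C(8,2) · C(9,2) = 6048; total = C(21,6) = 54264.
P = 6048/54264 = 36/323 ≈ 0.1115.

36/323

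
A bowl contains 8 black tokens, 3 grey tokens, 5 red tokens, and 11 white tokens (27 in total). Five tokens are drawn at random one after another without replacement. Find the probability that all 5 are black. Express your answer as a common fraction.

28/40365

Unordered draws without replacement: count favorable combinations over C(27,5).
Favorable = C(8,5) · C(3,0) · C(5,0) · C(11,0) = 56; total = C(27,5) = 80730.
P = 56/80730 = 28/40365 ≈ 0.0007.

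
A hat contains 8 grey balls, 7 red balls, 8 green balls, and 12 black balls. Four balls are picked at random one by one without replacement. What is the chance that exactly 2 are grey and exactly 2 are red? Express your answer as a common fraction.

21/1870

Unordered draws without replacement: count favorable combinations over C(35,4).
Favorable = C(8,2) · C(7,2) · C(8,0) · C(12,0) = 588; total = C(35,4) = 52360.
P = 588/52360 = 21/1870 ≈ 0.0112.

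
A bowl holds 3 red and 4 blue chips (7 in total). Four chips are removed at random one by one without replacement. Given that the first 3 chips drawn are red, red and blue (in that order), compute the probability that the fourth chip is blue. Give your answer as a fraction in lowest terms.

After removing 2 red, 1 blue, the bowl has 3 blue out of 4 remaining.
P(fourth is blue | given) = 3/4 ≈ 0.7500.

3/4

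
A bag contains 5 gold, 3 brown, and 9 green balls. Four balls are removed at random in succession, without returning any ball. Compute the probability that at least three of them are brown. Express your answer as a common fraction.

Sum the hypergeometric tail for j = 3,…,3 brown balls.
Favorable = C(3,3)·C(14,1) = 14; total = C(17,4) = 2380.
P = 14/2380 = 1/170 ≈ 0.0059.

1/170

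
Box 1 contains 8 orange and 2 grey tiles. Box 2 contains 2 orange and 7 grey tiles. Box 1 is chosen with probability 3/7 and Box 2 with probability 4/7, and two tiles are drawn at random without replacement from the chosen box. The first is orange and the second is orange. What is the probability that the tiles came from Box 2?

5/89

P(E | Box 1) = 28/45; P(E | Box 2) = 1/36.
P(E) = 3/7·28/45 + 4/7·1/36 = 89/315.
By Bayes' rule, P(Box 2 | E) = 1/63 / 89/315 = 5/89 ≈ 0.0562.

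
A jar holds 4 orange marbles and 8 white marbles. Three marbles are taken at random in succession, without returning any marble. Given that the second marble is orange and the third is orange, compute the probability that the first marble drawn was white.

P(first=white and the second marble is orange and the third is orange) = (8/12)·(4/11)·(3/10) = 4/55.
P(E) = Σ over first color = 1/55 + 4/55 = 1/11.
By Bayes, P(first=white | E) = 4/55 / 1/11 = 4/5 ≈ 0.8000.

4/5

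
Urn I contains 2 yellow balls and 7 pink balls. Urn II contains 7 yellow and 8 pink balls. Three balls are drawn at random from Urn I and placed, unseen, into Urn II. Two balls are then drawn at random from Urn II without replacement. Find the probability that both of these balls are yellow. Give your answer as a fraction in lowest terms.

103/612

Condition on how many of the transferred balls are yellow (from Urn I: 2 yellow of 9; then Urn II has 18 total).
  0 yellow: C(2,0)C(7,3)/C(9,3) = 5/12; then P = C(7,2)/C(18,2) = 7/51
  1 yellow: C(2,1)C(7,2)/C(9,3) = 1/2; then P = C(8,2)/C(18,2) = 28/153
  2 yellow: C(2,2)C(7,1)/C(9,3) = 1/12; then P = C(9,2)/C(18,2) = 4/17
P(both yellow) = 103/612 ≈ 0.1683.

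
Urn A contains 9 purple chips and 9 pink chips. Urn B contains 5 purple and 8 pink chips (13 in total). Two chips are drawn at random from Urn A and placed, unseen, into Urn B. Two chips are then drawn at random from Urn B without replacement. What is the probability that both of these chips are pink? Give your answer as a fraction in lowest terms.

88/255

Condition on how many of the transferred chips are pink (from Urn A: 9 pink of 18; then Urn B has 15 total).
  0 pink: C(9,0)C(9,2)/C(18,2) = 4/17; then P = C(8,2)/C(15,2) = 4/15
  1 pink: C(9,1)C(9,1)/C(18,2) = 9/17; then P = C(9,2)/C(15,2) = 12/35
  2 pink: C(9,2)C(9,0)/C(18,2) = 4/17; then P = C(10,2)/C(15,2) = 3/7
P(both pink) = 88/255 ≈ 0.3451.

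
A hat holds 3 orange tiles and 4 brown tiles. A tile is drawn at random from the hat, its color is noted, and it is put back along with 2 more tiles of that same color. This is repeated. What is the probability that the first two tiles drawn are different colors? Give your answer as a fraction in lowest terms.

8/21

Either orange then brown, or brown then orange; after the first draw the total is 9.
P = (3/7)·(4/9) + (4/7)·(3/9) = 8/21 ≈ 0.3810.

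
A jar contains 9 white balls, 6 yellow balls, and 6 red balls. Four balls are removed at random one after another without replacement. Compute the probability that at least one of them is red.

Use the complement: P(at least one red) = 1 − P(no red).
P(none) = C(15,4)/C(21,4) = 1365/5985.
So P = 1 − 1365/5985 = 44/57 ≈ 0.7719.

44/57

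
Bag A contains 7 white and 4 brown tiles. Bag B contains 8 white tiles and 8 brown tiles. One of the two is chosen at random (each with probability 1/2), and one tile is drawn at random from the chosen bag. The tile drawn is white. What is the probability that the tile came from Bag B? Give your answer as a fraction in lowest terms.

P(white | Bag A) = 7/11; P(white | Bag B) = 1/2.
P(white) = 1/2·7/11 + 1/2·1/2 = 25/44.
By Bayes' rule, P(Bag B | white) = 1/4 / 25/44 = 11/25 ≈ 0.4400.

11/25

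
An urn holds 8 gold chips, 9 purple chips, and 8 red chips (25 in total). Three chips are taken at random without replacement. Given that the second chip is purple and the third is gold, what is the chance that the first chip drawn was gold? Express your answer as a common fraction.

P(first=gold and the second chip is purple and the third is gold) = (8/25)·(9/24)·(7/23) = 21/575.
P(E) = Σ over first color = 21/575 + 24/575 + 24/575 = 3/25.
By Bayes, P(first=gold | E) = 21/575 / 3/25 = 7/23 ≈ 0.3043.

7/23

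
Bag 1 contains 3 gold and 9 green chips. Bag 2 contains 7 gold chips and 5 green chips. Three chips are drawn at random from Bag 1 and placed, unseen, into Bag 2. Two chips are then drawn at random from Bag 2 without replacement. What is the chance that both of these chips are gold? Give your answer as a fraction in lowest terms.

Condition on how many of the transferred chips are gold (from Bag 1: 3 gold of 12; then Bag 2 has 15 total).
  0 gold: C(3,0)C(9,3)/C(12,3) = 21/55; then P = C(7,2)/C(15,2) = 1/5
  1 gold: C(3,1)C(9,2)/C(12,3) = 27/55; then P = C(8,2)/C(15,2) = 4/15
  2 gold: C(3,2)C(9,1)/C(12,3) = 27/220; then P = C(9,2)/C(15,2) = 12/35
  3 gold: C(3,3)C(9,0)/C(12,3) = 1/220; then P = C(10,2)/C(15,2) = 3/7
P(both gold) = 387/1540 ≈ 0.2513.

387/1540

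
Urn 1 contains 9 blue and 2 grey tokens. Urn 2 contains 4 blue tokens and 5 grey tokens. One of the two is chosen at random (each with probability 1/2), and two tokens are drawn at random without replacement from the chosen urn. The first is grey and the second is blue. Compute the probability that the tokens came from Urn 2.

P(E | Urn 1) = 9/55; P(E | Urn 2) = 5/18.
P(E) = 1/2·9/55 + 1/2·5/18 = 437/1980.
By Bayes' rule, P(Urn 2 | E) = 5/36 / 437/1980 = 275/437 ≈ 0.6293.

275/437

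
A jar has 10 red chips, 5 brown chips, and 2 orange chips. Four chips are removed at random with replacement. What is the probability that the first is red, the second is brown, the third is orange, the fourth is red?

Multiply the conditional probability of each draw in order, with replacement (the composition resets each draw).
P = (10/17) · (5/17) · (2/17) · (10/17) = 1000/83521 ≈ 0.0120.

1000/83521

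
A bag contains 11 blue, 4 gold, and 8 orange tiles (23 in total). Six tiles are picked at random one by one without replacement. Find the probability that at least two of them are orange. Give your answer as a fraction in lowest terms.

934/1311

Sum the hypergeometric tail for j = 2,…,6 orange tiles.
Favorable = C(8,2)·C(15,4) + C(8,3)·C(15,3) + C(8,4)·C(15,2) + C(8,5)·C(15,1) + C(8,6)·C(15,0) = 71918; total = C(23,6) = 100947.
P = 71918/100947 = 934/1311 ≈ 0.7124.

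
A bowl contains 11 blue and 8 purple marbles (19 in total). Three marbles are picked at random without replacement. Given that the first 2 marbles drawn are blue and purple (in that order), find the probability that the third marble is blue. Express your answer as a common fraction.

10/17

After removing 1 blue, 1 purple, the bowl has 10 blue out of 17 remaining.
P(third is blue | given) = 10/17 ≈ 0.5882.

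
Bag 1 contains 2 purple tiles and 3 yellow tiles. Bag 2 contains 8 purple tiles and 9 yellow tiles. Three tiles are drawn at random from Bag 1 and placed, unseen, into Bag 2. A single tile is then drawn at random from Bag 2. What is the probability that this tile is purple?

Condition on how many of the transferred tiles are purple (from Bag 1: 2 purple of 5; then Bag 2 has 20 total).
  0 purple: C(2,0)C(3,3)/C(5,3) = 1/10; then P = 8/20
  1 purple: C(2,1)C(3,2)/C(5,3) = 3/5; then P = 9/20
  2 purple: C(2,2)C(3,1)/C(5,3) = 3/10; then P = 10/20
P(purple from Bag 2) = 23/50 ≈ 0.4600.

23/50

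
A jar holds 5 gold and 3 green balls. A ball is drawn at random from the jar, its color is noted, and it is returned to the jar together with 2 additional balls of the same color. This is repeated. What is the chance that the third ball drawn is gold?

5/8

Sum over the four possibilities for the first two draws (gold/not-gold each), tracking how the gold count and total change by +2 per draw.
P(third is gold) = 5/8 ≈ 0.6250. (In a Pólya urn every draw has the same marginal probability 5/8.)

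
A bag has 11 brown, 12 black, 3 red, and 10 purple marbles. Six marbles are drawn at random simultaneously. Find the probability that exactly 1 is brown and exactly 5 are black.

33/7378

Unordered draws without replacement: count favorable combinations over C(36,6).
Favorable = C(11,1) · C(12,5) · C(3,0) · C(10,0) = 8712; total = C(36,6) = 1947792.
P = 8712/1947792 = 33/7378 ≈ 0.0045.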